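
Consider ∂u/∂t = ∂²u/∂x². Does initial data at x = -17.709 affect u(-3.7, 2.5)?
Yes, for any finite x. The heat equation has infinite propagation speed, so all initial data affects all points at any t > 0.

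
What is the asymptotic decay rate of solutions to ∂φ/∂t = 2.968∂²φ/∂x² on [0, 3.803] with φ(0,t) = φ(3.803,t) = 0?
Eigenvalues: λₙ = 2.968n²π²/3.803².
First three modes:
  n=1: λ₁ = 2.968π²/3.803² ≈ 2.025
  n=2: λ₂ = 11.872π²/3.803² ≈ 8.102 (4× faster decay)
  n=3: λ₃ = 26.712π²/3.803² ≈ 18.229 (9× faster decay)
As t → ∞, higher modes decay exponentially faster. The n=1 mode dominates: φ ~ c₁ sin(πx/3.803) e^{-λ₁t}.
Decay rate: λ₁ = 2.968π²/3.803² ≈ 2.025.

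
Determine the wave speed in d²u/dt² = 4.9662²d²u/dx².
Speed = 4.9662. Information travels along characteristics x = x₀ ± 4.9662t.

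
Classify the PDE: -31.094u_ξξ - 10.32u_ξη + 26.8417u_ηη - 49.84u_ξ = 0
A = -31.094, B = -10.32, C = 26.8417. Discriminant B² - 4AC = 3444.9656792. Since 3444.9656792 > 0, hyperbolic.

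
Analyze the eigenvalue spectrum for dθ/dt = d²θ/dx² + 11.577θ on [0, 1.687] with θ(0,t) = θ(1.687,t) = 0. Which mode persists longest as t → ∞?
Eigenvalues: λₙ = n²π²/1.687² - 11.577.
First three modes:
  n=1: λ₁ = π²/1.687² - 11.577 ≈ -8.109
  n=2: λ₂ = 4π²/1.687² - 11.577 ≈ 2.295
  n=3: λ₃ = 9π²/1.687² - 11.577 ≈ 19.634
Since π²/1.687² ≈ 3.468 < 11.577, λ₁ < 0.
The n=1 mode grows fastest (−λₙ is largest for n=1) → dominates.
Asymptotic: θ ~ c₁ sin(πx/1.687) e^{8.109t} (exponential growth at rate −λ₁ ≈ 8.109).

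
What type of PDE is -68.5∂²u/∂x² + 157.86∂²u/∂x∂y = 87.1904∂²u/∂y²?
Rewriting in standard form: -68.5∂²u/∂x² + 157.86∂²u/∂x∂y - 87.1904∂²u/∂y² = 0. With A = -68.5, B = 157.86, C = -87.1904, the discriminant is 1029.61. This is a hyperbolic PDE.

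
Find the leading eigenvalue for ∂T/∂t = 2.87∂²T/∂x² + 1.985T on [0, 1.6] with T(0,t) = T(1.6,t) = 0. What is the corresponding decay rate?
Eigenvalues: λₙ = 2.87n²π²/1.6² - 1.985.
First three modes:
  n=1: λ₁ = 2.87π²/1.6² - 1.985 ≈ 9.08
  n=2: λ₂ = 11.48π²/1.6² - 1.985 ≈ 42.274
  n=3: λ₃ = 25.83π²/1.6² - 1.985 ≈ 97.598
Since 2.87π²/1.6² ≈ 11.065 > 1.985, all λₙ > 0.
The n=1 mode decays slowest → dominates as t → ∞.
Asymptotic: T ~ c₁ sin(πx/1.6) e^{-λ₁t} with decay rate λ₁ ≈ 9.08.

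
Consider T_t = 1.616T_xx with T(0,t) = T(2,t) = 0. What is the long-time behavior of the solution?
As t → ∞, T → 0. Heat diffuses out through both boundaries.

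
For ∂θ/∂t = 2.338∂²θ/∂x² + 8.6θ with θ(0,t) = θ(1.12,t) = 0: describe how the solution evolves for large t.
θ → 0. Diffusion dominates reaction (r=8.6 < κπ²/L²≈18.4); solution decays.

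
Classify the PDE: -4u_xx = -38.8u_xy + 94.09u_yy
Rewriting in standard form: -4u_xx + 38.8u_xy - 94.09u_yy = 0. A = -4, B = 38.8, C = -94.09. Discriminant B² - 4AC = 0. Since 0 = 0, parabolic.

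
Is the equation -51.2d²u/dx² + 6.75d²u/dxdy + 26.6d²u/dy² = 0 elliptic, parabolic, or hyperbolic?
Computing B² - 4AC with A = -51.2, B = 6.75, C = 26.6: discriminant = 5493.2425 (positive). Answer: hyperbolic.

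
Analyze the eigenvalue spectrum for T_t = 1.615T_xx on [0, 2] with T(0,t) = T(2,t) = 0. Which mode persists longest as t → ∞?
Eigenvalues: λₙ = 1.615n²π²/2².
First three modes:
  n=1: λ₁ = 1.615π²/2² ≈ 3.985
  n=2: λ₂ = 6.46π²/2² ≈ 15.939 (4× faster decay)
  n=3: λ₃ = 14.535π²/2² ≈ 35.864 (9× faster decay)
As t → ∞, higher modes decay exponentially faster. The n=1 mode dominates: T ~ c₁ sin(πx/2) e^{-λ₁t}.
Decay rate: λ₁ = 1.615π²/2² ≈ 3.985.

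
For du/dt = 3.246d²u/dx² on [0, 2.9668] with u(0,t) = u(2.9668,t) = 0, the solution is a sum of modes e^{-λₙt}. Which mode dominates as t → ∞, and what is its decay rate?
Eigenvalues: λₙ = 3.246n²π²/2.9668².
First three modes:
  n=1: λ₁ = 3.246π²/2.9668² ≈ 3.64
  n=2: λ₂ = 12.984π²/2.9668² ≈ 14.559 (4× faster decay)
  n=3: λ₃ = 29.214π²/2.9668² ≈ 32.758 (9× faster decay)
As t → ∞, higher modes decay exponentially faster. The n=1 mode dominates: u ~ c₁ sin(πx/2.9668) e^{-λ₁t}.
Decay rate: λ₁ = 3.246π²/2.9668² ≈ 3.64.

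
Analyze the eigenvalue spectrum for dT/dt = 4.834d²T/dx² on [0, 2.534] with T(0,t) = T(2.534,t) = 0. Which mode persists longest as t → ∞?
Eigenvalues: λₙ = 4.834n²π²/2.534².
First three modes:
  n=1: λ₁ = 4.834π²/2.534² ≈ 7.43
  n=2: λ₂ = 19.336π²/2.534² ≈ 29.72 (4× faster decay)
  n=3: λ₃ = 43.506π²/2.534² ≈ 66.871 (9× faster decay)
As t → ∞, higher modes decay exponentially faster. The n=1 mode dominates: T ~ c₁ sin(πx/2.534) e^{-λ₁t}.
Decay rate: λ₁ = 4.834π²/2.534² ≈ 7.43.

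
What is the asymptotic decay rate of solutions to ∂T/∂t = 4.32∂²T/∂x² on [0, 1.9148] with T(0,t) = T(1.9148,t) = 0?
Eigenvalues: λₙ = 4.32n²π²/1.9148².
First three modes:
  n=1: λ₁ = 4.32π²/1.9148² ≈ 11.629
  n=2: λ₂ = 17.28π²/1.9148² ≈ 46.515 (4× faster decay)
  n=3: λ₃ = 38.88π²/1.9148² ≈ 104.66 (9× faster decay)
As t → ∞, higher modes decay exponentially faster. The n=1 mode dominates: T ~ c₁ sin(πx/1.9148) e^{-λ₁t}.
Decay rate: λ₁ = 4.32π²/1.9148² ≈ 11.629.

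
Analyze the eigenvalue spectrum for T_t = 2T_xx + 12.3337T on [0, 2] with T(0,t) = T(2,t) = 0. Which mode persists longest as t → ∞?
Eigenvalues: λₙ = 2n²π²/2² - 12.3337.
First three modes:
  n=1: λ₁ = 2π²/2² - 12.3337 ≈ -7.399
  n=2: λ₂ = 8π²/2² - 12.3337 ≈ 7.406
  n=3: λ₃ = 18π²/2² - 12.3337 ≈ 32.08
Since 2π²/2² ≈ 4.935 < 12.3337, λ₁ < 0.
The n=1 mode grows fastest (−λₙ is largest for n=1) → dominates.
Asymptotic: T ~ c₁ sin(πx/2) e^{7.399t} (exponential growth at rate −λ₁ ≈ 7.399).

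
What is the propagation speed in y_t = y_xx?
Infinite. The heat equation is parabolic, not hyperbolic, so disturbances propagate instantly.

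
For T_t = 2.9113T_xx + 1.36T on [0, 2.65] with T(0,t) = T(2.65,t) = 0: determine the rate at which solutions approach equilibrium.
Eigenvalues: λₙ = 2.9113n²π²/2.65² - 1.36.
First three modes:
  n=1: λ₁ = 2.9113π²/2.65² - 1.36 ≈ 2.732
  n=2: λ₂ = 11.6452π²/2.65² - 1.36 ≈ 15.006
  n=3: λ₃ = 26.2017π²/2.65² - 1.36 ≈ 35.465
Since 2.9113π²/2.65² ≈ 4.092 > 1.36, all λₙ > 0.
The n=1 mode decays slowest → dominates as t → ∞.
Asymptotic: T ~ c₁ sin(πx/2.65) e^{-λ₁t} with decay rate λ₁ ≈ 2.732.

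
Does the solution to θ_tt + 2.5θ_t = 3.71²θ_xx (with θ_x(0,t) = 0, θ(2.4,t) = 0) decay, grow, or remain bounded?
θ → 0. Damping (γ=2.5) dissipates energy; oscillations decay exponentially.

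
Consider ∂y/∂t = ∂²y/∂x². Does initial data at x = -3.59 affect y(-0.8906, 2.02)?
Yes, for any finite x. The heat equation has infinite propagation speed, so all initial data affects all points at any t > 0.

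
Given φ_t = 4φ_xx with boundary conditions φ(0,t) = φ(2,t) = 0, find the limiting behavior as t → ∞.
φ → 0. Heat diffuses out through both boundaries.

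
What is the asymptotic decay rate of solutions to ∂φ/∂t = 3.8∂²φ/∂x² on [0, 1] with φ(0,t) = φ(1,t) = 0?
Eigenvalues: λₙ = 3.8n²π².
First three modes:
  n=1: λ₁ = 3.8π² ≈ 37.504
  n=2: λ₂ = 15.2π² ≈ 150.018 (4× faster decay)
  n=3: λ₃ = 34.2π² ≈ 337.54 (9× faster decay)
As t → ∞, higher modes decay exponentially faster. The n=1 mode dominates: φ ~ c₁ sin(πx) e^{-λ₁t}.
Decay rate: λ₁ = 3.8π² ≈ 37.504.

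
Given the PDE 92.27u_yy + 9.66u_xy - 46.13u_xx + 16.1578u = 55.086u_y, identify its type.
Rewriting in standard form: -46.13u_xx + 9.66u_xy + 92.27u_yy - 55.086u_y + 16.1578u = 0. The second-order coefficients are A = -46.13, B = 9.66, C = 92.27. Since B² - 4AC = 17118.976 > 0, this is a hyperbolic PDE.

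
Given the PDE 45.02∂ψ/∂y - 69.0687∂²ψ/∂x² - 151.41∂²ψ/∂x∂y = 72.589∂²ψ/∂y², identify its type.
Rewriting in standard form: -69.0687∂²ψ/∂x² - 151.41∂²ψ/∂x∂y - 72.589∂²ψ/∂y² + 45.02∂ψ/∂y = 0. The second-order coefficients are A = -69.0687, B = -151.41, C = -72.589. Since B² - 4AC = 2870.4766428 > 0, this is a hyperbolic PDE.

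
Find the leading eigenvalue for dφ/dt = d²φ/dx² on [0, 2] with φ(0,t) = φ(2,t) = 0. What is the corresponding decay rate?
Eigenvalues: λₙ = n²π²/2².
First three modes:
  n=1: λ₁ = π²/2² ≈ 2.467
  n=2: λ₂ = 4π²/2² ≈ 9.87 (4× faster decay)
  n=3: λ₃ = 9π²/2² ≈ 22.207 (9× faster decay)
As t → ∞, higher modes decay exponentially faster. The n=1 mode dominates: φ ~ c₁ sin(πx/2) e^{-λ₁t}.
Decay rate: λ₁ = π²/2² ≈ 2.467.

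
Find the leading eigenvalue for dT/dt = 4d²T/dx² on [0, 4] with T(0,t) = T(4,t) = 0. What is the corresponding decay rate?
Eigenvalues: λₙ = 4n²π²/4².
First three modes:
  n=1: λ₁ = 4π²/4² ≈ 2.467
  n=2: λ₂ = 16π²/4² ≈ 9.87 (4× faster decay)
  n=3: λ₃ = 36π²/4² ≈ 22.207 (9× faster decay)
As t → ∞, higher modes decay exponentially faster. The n=1 mode dominates: T ~ c₁ sin(πx/4) e^{-λ₁t}.
Decay rate: λ₁ = 4π²/4² ≈ 2.467.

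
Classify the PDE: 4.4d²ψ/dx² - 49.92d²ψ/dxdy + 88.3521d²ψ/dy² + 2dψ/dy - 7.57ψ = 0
A = 4.4, B = -49.92, C = 88.3521. Discriminant B² - 4AC = 937.00944. Since 937.00944 > 0, hyperbolic.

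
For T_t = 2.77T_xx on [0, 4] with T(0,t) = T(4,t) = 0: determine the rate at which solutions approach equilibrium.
Eigenvalues: λₙ = 2.77n²π²/4².
First three modes:
  n=1: λ₁ = 2.77π²/4² ≈ 1.709
  n=2: λ₂ = 11.08π²/4² ≈ 6.835 (4× faster decay)
  n=3: λ₃ = 24.93π²/4² ≈ 15.378 (9× faster decay)
As t → ∞, higher modes decay exponentially faster. The n=1 mode dominates: T ~ c₁ sin(πx/4) e^{-λ₁t}.
Decay rate: λ₁ = 2.77π²/4² ≈ 1.709.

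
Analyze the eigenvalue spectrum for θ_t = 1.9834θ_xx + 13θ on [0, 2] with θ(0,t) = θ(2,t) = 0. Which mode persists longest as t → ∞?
Eigenvalues: λₙ = 1.9834n²π²/2² - 13.
First three modes:
  n=1: λ₁ = 1.9834π²/2² - 13 ≈ -8.106
  n=2: λ₂ = 7.9336π²/2² - 13 ≈ 6.575
  n=3: λ₃ = 17.8506π²/2² - 13 ≈ 31.045
Since 1.9834π²/2² ≈ 4.894 < 13, λ₁ < 0.
The n=1 mode grows fastest (−λₙ is largest for n=1) → dominates.
Asymptotic: θ ~ c₁ sin(πx/2) e^{8.106t} (exponential growth at rate −λ₁ ≈ 8.106).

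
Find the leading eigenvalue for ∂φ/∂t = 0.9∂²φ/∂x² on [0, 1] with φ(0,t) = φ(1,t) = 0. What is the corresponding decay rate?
Eigenvalues: λₙ = 0.9n²π².
First three modes:
  n=1: λ₁ = 0.9π² ≈ 8.883
  n=2: λ₂ = 3.6π² ≈ 35.531 (4× faster decay)
  n=3: λ₃ = 8.1π² ≈ 79.944 (9× faster decay)
As t → ∞, higher modes decay exponentially faster. The n=1 mode dominates: φ ~ c₁ sin(πx) e^{-λ₁t}.
Decay rate: λ₁ = 0.9π² ≈ 8.883.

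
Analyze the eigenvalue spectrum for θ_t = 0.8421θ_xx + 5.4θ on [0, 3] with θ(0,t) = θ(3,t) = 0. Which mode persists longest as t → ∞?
Eigenvalues: λₙ = 0.8421n²π²/3² - 5.4.
First three modes:
  n=1: λ₁ = 0.8421π²/3² - 5.4 ≈ -4.477
  n=2: λ₂ = 3.3684π²/3² - 5.4 ≈ -1.706
  n=3: λ₃ = 7.5789π²/3² - 5.4 ≈ 2.911
Since 0.8421π²/3² ≈ 0.923 < 5.4, λ₁ < 0.
The n=1 mode grows fastest (−λₙ is largest for n=1) → dominates.
Asymptotic: θ ~ c₁ sin(πx/3) e^{4.477t} (exponential growth at rate −λ₁ ≈ 4.477).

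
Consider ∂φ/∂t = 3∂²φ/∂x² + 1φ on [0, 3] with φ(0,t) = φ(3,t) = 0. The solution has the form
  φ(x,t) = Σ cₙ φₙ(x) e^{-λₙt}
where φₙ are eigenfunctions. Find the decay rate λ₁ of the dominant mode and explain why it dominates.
Eigenvalues: λₙ = 3n²π²/3² - 1.
First three modes:
  n=1: λ₁ = 3π²/3² - 1 ≈ 2.29
  n=2: λ₂ = 12π²/3² - 1 ≈ 12.159
  n=3: λ₃ = 27π²/3² - 1 ≈ 28.609
Since 3π²/3² ≈ 3.29 > 1, all λₙ > 0.
The n=1 mode decays slowest → dominates as t → ∞.
Asymptotic: φ ~ c₁ sin(πx/3) e^{-λ₁t} with decay rate λ₁ ≈ 2.29.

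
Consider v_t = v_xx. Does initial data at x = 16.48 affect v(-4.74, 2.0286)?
Yes, for any finite x. The heat equation has infinite propagation speed, so all initial data affects all points at any t > 0.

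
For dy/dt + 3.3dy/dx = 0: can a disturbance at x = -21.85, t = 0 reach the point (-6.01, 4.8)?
Yes. The characteristic through (-6.01, 4.8) passes through x = -21.85.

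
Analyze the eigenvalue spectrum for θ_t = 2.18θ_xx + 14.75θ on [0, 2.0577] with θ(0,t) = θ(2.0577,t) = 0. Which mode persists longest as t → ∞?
Eigenvalues: λₙ = 2.18n²π²/2.0577² - 14.75.
First three modes:
  n=1: λ₁ = 2.18π²/2.0577² - 14.75 ≈ -9.668
  n=2: λ₂ = 8.72π²/2.0577² - 14.75 ≈ 5.576
  n=3: λ₃ = 19.62π²/2.0577² - 14.75 ≈ 30.984
Since 2.18π²/2.0577² ≈ 5.082 < 14.75, λ₁ < 0.
The n=1 mode grows fastest (−λₙ is largest for n=1) → dominates.
Asymptotic: θ ~ c₁ sin(πx/2.0577) e^{9.668t} (exponential growth at rate −λ₁ ≈ 9.668).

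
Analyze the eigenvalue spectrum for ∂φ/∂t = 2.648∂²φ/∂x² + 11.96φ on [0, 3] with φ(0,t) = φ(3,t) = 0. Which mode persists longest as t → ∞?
Eigenvalues: λₙ = 2.648n²π²/3² - 11.96.
First three modes:
  n=1: λ₁ = 2.648π²/3² - 11.96 ≈ -9.056
  n=2: λ₂ = 10.592π²/3² - 11.96 ≈ -0.345
  n=3: λ₃ = 23.832π²/3² - 11.96 ≈ 14.175
Since 2.648π²/3² ≈ 2.904 < 11.96, λ₁ < 0.
The n=1 mode grows fastest (−λₙ is largest for n=1) → dominates.
Asymptotic: φ ~ c₁ sin(πx/3) e^{9.056t} (exponential growth at rate −λ₁ ≈ 9.056).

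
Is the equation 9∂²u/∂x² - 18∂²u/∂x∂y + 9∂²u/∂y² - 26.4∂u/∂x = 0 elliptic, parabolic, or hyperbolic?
Computing B² - 4AC with A = 9, B = -18, C = 9: discriminant = 0 (zero). Answer: parabolic.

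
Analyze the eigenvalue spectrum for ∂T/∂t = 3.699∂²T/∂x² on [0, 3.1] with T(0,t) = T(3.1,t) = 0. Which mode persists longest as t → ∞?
Eigenvalues: λₙ = 3.699n²π²/3.1².
First three modes:
  n=1: λ₁ = 3.699π²/3.1² ≈ 3.799
  n=2: λ₂ = 14.796π²/3.1² ≈ 15.196 (4× faster decay)
  n=3: λ₃ = 33.291π²/3.1² ≈ 34.19 (9× faster decay)
As t → ∞, higher modes decay exponentially faster. The n=1 mode dominates: T ~ c₁ sin(πx/3.1) e^{-λ₁t}.
Decay rate: λ₁ = 3.699π²/3.1² ≈ 3.799.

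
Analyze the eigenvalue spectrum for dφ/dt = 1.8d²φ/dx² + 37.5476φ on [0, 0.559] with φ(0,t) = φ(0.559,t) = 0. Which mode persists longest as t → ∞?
Eigenvalues: λₙ = 1.8n²π²/0.559² - 37.5476.
First three modes:
  n=1: λ₁ = 1.8π²/0.559² - 37.5476 ≈ 19.305
  n=2: λ₂ = 7.2π²/0.559² - 37.5476 ≈ 189.862
  n=3: λ₃ = 16.2π²/0.559² - 37.5476 ≈ 474.124
Since 1.8π²/0.559² ≈ 56.852 > 37.5476, all λₙ > 0.
The n=1 mode decays slowest → dominates as t → ∞.
Asymptotic: φ ~ c₁ sin(πx/0.559) e^{-λ₁t} with decay rate λ₁ ≈ 19.305.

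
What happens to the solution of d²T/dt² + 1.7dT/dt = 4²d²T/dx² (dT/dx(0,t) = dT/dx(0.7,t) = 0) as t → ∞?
T → constant (steady state). Damping (γ=1.7) dissipates the nonconstant modes; with Neumann BCs the spatial average obeys M''+γM'=0 and tends to a finite limit.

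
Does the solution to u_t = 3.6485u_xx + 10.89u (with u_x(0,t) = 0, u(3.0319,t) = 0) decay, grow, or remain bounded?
u grows unboundedly. Reaction dominates diffusion (r=10.89 > κπ²/(4L²)≈0.98); solution grows exponentially.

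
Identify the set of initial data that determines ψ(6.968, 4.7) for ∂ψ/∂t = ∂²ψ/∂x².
The entire real line. The heat equation has infinite propagation speed: any initial disturbance instantly affects all points (though exponentially small far away).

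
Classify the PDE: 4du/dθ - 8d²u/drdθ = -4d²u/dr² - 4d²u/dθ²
Rewriting in standard form: 4d²u/dr² - 8d²u/drdθ + 4d²u/dθ² + 4du/dθ = 0. A = 4, B = -8, C = 4. Discriminant B² - 4AC = 0. Since 0 = 0, parabolic.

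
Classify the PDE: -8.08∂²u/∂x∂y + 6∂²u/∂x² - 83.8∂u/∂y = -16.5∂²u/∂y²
Rewriting in standard form: 6∂²u/∂x² - 8.08∂²u/∂x∂y + 16.5∂²u/∂y² - 83.8∂u/∂y = 0. A = 6, B = -8.08, C = 16.5. Discriminant B² - 4AC = -330.7136. Since -330.7136 < 0, elliptic.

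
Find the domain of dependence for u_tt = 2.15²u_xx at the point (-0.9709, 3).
Domain of dependence: [-7.4209, 5.4791]. Signals travel at speed 2.15, so data within |x - -0.9709| ≤ 2.15·3 = 6.45 can reach the point.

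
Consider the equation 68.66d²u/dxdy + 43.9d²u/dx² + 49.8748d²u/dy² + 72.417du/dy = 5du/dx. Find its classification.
Rewriting in standard form: 43.9d²u/dx² + 68.66d²u/dxdy + 49.8748d²u/dy² - 5du/dx + 72.417du/dy = 0. Elliptic. (A = 43.9, B = 68.66, C = 49.8748 gives B² - 4AC = -4043.81928.)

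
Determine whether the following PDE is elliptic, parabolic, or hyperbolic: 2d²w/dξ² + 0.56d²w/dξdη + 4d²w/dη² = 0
Coefficients: A = 2, B = 0.56, C = 4. B² - 4AC = -31.6864, which is negative, so the equation is elliptic.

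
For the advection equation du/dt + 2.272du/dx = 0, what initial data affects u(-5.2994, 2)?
A single point: x = -9.8434. The characteristic through (-5.2994, 2) is x - 2.272t = const, so x = -5.2994 - 2.272·2 = -9.8434.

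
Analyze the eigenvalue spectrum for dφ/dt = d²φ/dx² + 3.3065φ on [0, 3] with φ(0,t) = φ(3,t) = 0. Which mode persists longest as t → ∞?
Eigenvalues: λₙ = n²π²/3² - 3.3065.
First three modes:
  n=1: λ₁ = π²/3² - 3.3065 ≈ -2.21
  n=2: λ₂ = 4π²/3² - 3.3065 ≈ 1.08
  n=3: λ₃ = 9π²/3² - 3.3065 ≈ 6.563
Since π²/3² ≈ 1.097 < 3.3065, λ₁ < 0.
The n=1 mode grows fastest (−λₙ is largest for n=1) → dominates.
Asymptotic: φ ~ c₁ sin(πx/3) e^{2.21t} (exponential growth at rate −λ₁ ≈ 2.21).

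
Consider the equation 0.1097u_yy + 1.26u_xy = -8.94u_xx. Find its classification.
Rewriting in standard form: 8.94u_xx + 1.26u_xy + 0.1097u_yy = 0. Elliptic. (A = 8.94, B = 1.26, C = 0.1097 gives B² - 4AC = -2.335272.)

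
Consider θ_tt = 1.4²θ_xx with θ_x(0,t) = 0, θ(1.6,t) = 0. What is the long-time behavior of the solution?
As t → ∞, θ oscillates (no decay). Energy is conserved; the solution oscillates indefinitely as standing waves.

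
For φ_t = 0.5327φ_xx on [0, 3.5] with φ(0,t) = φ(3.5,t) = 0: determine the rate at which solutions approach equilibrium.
Eigenvalues: λₙ = 0.5327n²π²/3.5².
First three modes:
  n=1: λ₁ = 0.5327π²/3.5² ≈ 0.429
  n=2: λ₂ = 2.1308π²/3.5² ≈ 1.717 (4× faster decay)
  n=3: λ₃ = 4.7943π²/3.5² ≈ 3.863 (9× faster decay)
As t → ∞, higher modes decay exponentially faster. The n=1 mode dominates: φ ~ c₁ sin(πx/3.5) e^{-λ₁t}.
Decay rate: λ₁ = 0.5327π²/3.5² ≈ 0.429.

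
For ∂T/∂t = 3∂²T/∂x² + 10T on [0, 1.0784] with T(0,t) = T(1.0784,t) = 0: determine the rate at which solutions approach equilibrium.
Eigenvalues: λₙ = 3n²π²/1.0784² - 10.
First three modes:
  n=1: λ₁ = 3π²/1.0784² - 10 ≈ 15.46
  n=2: λ₂ = 12π²/1.0784² - 10 ≈ 91.841
  n=3: λ₃ = 27π²/1.0784² - 10 ≈ 219.141
Since 3π²/1.0784² ≈ 25.46 > 10, all λₙ > 0.
The n=1 mode decays slowest → dominates as t → ∞.
Asymptotic: T ~ c₁ sin(πx/1.0784) e^{-λ₁t} with decay rate λ₁ ≈ 15.46.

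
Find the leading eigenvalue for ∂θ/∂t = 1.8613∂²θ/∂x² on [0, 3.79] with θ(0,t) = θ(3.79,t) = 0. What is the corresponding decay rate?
Eigenvalues: λₙ = 1.8613n²π²/3.79².
First three modes:
  n=1: λ₁ = 1.8613π²/3.79² ≈ 1.279
  n=2: λ₂ = 7.4452π²/3.79² ≈ 5.116 (4× faster decay)
  n=3: λ₃ = 16.7517π²/3.79² ≈ 11.51 (9× faster decay)
As t → ∞, higher modes decay exponentially faster. The n=1 mode dominates: θ ~ c₁ sin(πx/3.79) e^{-λ₁t}.
Decay rate: λ₁ = 1.8613π²/3.79² ≈ 1.279.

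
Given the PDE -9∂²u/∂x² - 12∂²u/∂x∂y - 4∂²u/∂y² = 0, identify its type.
The second-order coefficients are A = -9, B = -12, C = -4. Since B² - 4AC = 0 = 0, this is a parabolic PDE.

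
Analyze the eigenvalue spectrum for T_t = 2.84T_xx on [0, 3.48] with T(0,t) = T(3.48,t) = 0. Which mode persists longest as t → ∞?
Eigenvalues: λₙ = 2.84n²π²/3.48².
First three modes:
  n=1: λ₁ = 2.84π²/3.48² ≈ 2.315
  n=2: λ₂ = 11.36π²/3.48² ≈ 9.258 (4× faster decay)
  n=3: λ₃ = 25.56π²/3.48² ≈ 20.831 (9× faster decay)
As t → ∞, higher modes decay exponentially faster. The n=1 mode dominates: T ~ c₁ sin(πx/3.48) e^{-λ₁t}.
Decay rate: λ₁ = 2.84π²/3.48² ≈ 2.315.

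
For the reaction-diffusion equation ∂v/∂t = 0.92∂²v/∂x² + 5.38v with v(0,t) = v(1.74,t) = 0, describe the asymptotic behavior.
v grows unboundedly. Reaction dominates diffusion (r=5.38 > κπ²/L²≈3); solution grows exponentially.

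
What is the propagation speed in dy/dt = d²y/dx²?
Infinite. The heat equation is parabolic, not hyperbolic, so disturbances propagate instantly.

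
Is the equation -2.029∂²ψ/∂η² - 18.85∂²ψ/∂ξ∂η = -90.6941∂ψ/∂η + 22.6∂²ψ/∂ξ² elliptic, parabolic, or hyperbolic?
Rewriting in standard form: -22.6∂²ψ/∂ξ² - 18.85∂²ψ/∂ξ∂η - 2.029∂²ψ/∂η² + 90.6941∂ψ/∂η = 0. Computing B² - 4AC with A = -22.6, B = -18.85, C = -2.029: discriminant = 171.9009 (positive). Answer: hyperbolic.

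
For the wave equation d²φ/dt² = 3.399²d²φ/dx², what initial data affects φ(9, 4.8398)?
Domain of dependence: [-7.4504802, 25.4504802]. Signals travel at speed 3.399, so data within |x - 9| ≤ 3.399·4.8398 = 16.4504802 can reach the point.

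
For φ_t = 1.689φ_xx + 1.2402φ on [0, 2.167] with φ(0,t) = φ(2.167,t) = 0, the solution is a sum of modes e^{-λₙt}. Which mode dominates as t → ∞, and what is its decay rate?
Eigenvalues: λₙ = 1.689n²π²/2.167² - 1.2402.
First three modes:
  n=1: λ₁ = 1.689π²/2.167² - 1.2402 ≈ 2.31
  n=2: λ₂ = 6.756π²/2.167² - 1.2402 ≈ 12.959
  n=3: λ₃ = 15.201π²/2.167² - 1.2402 ≈ 30.709
Since 1.689π²/2.167² ≈ 3.55 > 1.2402, all λₙ > 0.
The n=1 mode decays slowest → dominates as t → ∞.
Asymptotic: φ ~ c₁ sin(πx/2.167) e^{-λ₁t} with decay rate λ₁ ≈ 2.31.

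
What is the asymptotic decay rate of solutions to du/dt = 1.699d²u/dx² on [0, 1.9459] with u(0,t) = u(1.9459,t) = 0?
Eigenvalues: λₙ = 1.699n²π²/1.9459².
First three modes:
  n=1: λ₁ = 1.699π²/1.9459² ≈ 4.428
  n=2: λ₂ = 6.796π²/1.9459² ≈ 17.714 (4× faster decay)
  n=3: λ₃ = 15.291π²/1.9459² ≈ 39.856 (9× faster decay)
As t → ∞, higher modes decay exponentially faster. The n=1 mode dominates: u ~ c₁ sin(πx/1.9459) e^{-λ₁t}.
Decay rate: λ₁ = 1.699π²/1.9459² ≈ 4.428.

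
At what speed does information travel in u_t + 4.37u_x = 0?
Speed = 4.37. Information travels along x - 4.37t = const (rightward).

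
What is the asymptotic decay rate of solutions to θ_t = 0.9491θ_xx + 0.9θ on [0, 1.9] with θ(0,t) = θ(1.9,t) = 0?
Eigenvalues: λₙ = 0.9491n²π²/1.9² - 0.9.
First three modes:
  n=1: λ₁ = 0.9491π²/1.9² - 0.9 ≈ 1.695
  n=2: λ₂ = 3.7964π²/1.9² - 0.9 ≈ 9.479
  n=3: λ₃ = 8.5419π²/1.9² - 0.9 ≈ 22.453
Since 0.9491π²/1.9² ≈ 2.595 > 0.9, all λₙ > 0.
The n=1 mode decays slowest → dominates as t → ∞.
Asymptotic: θ ~ c₁ sin(πx/1.9) e^{-λ₁t} with decay rate λ₁ ≈ 1.695.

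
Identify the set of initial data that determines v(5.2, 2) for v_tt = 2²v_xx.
Domain of dependence: [1.2, 9.2]. Signals travel at speed 2, so data within |x - 5.2| ≤ 2·2 = 4 can reach the point.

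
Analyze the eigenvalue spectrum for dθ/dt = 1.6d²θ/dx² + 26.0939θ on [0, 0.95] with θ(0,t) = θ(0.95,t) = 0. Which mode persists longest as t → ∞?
Eigenvalues: λₙ = 1.6n²π²/0.95² - 26.0939.
First three modes:
  n=1: λ₁ = 1.6π²/0.95² - 26.0939 ≈ -8.597
  n=2: λ₂ = 6.4π²/0.95² - 26.0939 ≈ 43.896
  n=3: λ₃ = 14.4π²/0.95² - 26.0939 ≈ 131.382
Since 1.6π²/0.95² ≈ 17.497 < 26.0939, λ₁ < 0.
The n=1 mode grows fastest (−λₙ is largest for n=1) → dominates.
Asymptotic: θ ~ c₁ sin(πx/0.95) e^{8.597t} (exponential growth at rate −λ₁ ≈ 8.597).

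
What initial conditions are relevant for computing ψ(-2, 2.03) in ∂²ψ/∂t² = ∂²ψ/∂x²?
Domain of dependence: [-4.03, 0.03]. Signals travel at speed 1, so data within |x - -2| ≤ 1·2.03 = 2.03 can reach the point.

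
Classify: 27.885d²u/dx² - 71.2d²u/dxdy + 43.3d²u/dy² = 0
Hyperbolic (discriminant = 239.758).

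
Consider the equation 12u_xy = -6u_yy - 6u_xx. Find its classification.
Rewriting in standard form: 6u_xx + 12u_xy + 6u_yy = 0. Parabolic. (A = 6, B = 12, C = 6 gives B² - 4AC = 0.)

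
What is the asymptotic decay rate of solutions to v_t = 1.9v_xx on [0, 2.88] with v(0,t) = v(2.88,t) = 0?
Eigenvalues: λₙ = 1.9n²π²/2.88².
First three modes:
  n=1: λ₁ = 1.9π²/2.88² ≈ 2.261
  n=2: λ₂ = 7.6π²/2.88² ≈ 9.043 (4× faster decay)
  n=3: λ₃ = 17.1π²/2.88² ≈ 20.347 (9× faster decay)
As t → ∞, higher modes decay exponentially faster. The n=1 mode dominates: v ~ c₁ sin(πx/2.88) e^{-λ₁t}.
Decay rate: λ₁ = 1.9π²/2.88² ≈ 2.261.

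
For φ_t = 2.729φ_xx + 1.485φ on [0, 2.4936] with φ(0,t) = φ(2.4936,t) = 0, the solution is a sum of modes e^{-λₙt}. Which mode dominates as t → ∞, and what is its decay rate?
Eigenvalues: λₙ = 2.729n²π²/2.4936² - 1.485.
First three modes:
  n=1: λ₁ = 2.729π²/2.4936² - 1.485 ≈ 2.847
  n=2: λ₂ = 10.916π²/2.4936² - 1.485 ≈ 15.841
  n=3: λ₃ = 24.561π²/2.4936² - 1.485 ≈ 37.5
Since 2.729π²/2.4936² ≈ 4.332 > 1.485, all λₙ > 0.
The n=1 mode decays slowest → dominates as t → ∞.
Asymptotic: φ ~ c₁ sin(πx/2.4936) e^{-λ₁t} with decay rate λ₁ ≈ 2.847.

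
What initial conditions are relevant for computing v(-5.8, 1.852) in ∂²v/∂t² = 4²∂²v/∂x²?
Domain of dependence: [-13.208, 1.608]. Signals travel at speed 4, so data within |x - -5.8| ≤ 4·1.852 = 7.408 can reach the point.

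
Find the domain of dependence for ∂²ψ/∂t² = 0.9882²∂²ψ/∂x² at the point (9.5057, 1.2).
Domain of dependence: [8.31986, 10.69154]. Signals travel at speed 0.9882, so data within |x - 9.5057| ≤ 0.9882·1.2 = 1.18584 can reach the point.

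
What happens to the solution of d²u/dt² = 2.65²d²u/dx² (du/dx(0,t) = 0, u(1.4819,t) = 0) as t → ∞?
u oscillates (no decay). Energy is conserved; the solution oscillates indefinitely as standing waves.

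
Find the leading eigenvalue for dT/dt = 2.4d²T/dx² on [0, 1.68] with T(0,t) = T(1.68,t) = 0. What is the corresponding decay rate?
Eigenvalues: λₙ = 2.4n²π²/1.68².
First three modes:
  n=1: λ₁ = 2.4π²/1.68² ≈ 8.393
  n=2: λ₂ = 9.6π²/1.68² ≈ 33.57 (4× faster decay)
  n=3: λ₃ = 21.6π²/1.68² ≈ 75.533 (9× faster decay)
As t → ∞, higher modes decay exponentially faster. The n=1 mode dominates: T ~ c₁ sin(πx/1.68) e^{-λ₁t}.
Decay rate: λ₁ = 2.4π²/1.68² ≈ 8.393.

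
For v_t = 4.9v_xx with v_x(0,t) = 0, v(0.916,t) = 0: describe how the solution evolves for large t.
v → 0. Heat escapes through the Dirichlet boundary.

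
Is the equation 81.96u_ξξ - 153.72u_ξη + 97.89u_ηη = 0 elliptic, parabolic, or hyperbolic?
Computing B² - 4AC with A = 81.96, B = -153.72, C = 97.89: discriminant = -8462.4192 (negative). Answer: elliptic.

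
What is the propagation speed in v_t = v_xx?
Infinite. The heat equation is parabolic, not hyperbolic, so disturbances propagate instantly.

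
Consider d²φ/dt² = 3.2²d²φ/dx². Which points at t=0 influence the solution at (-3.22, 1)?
Domain of dependence: [-6.42, -0.02]. Signals travel at speed 3.2, so data within |x - -3.22| ≤ 3.2·1 = 3.2 can reach the point.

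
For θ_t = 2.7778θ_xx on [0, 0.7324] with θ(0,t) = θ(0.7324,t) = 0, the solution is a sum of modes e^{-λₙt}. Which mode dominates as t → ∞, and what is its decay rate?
Eigenvalues: λₙ = 2.7778n²π²/0.7324².
First three modes:
  n=1: λ₁ = 2.7778π²/0.7324² ≈ 51.11
  n=2: λ₂ = 11.1112π²/0.7324² ≈ 204.439 (4× faster decay)
  n=3: λ₃ = 25.0002π²/0.7324² ≈ 459.988 (9× faster decay)
As t → ∞, higher modes decay exponentially faster. The n=1 mode dominates: θ ~ c₁ sin(πx/0.7324) e^{-λ₁t}.
Decay rate: λ₁ = 2.7778π²/0.7324² ≈ 51.11.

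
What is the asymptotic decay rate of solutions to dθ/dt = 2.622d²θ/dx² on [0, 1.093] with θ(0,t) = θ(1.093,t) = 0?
Eigenvalues: λₙ = 2.622n²π²/1.093².
First three modes:
  n=1: λ₁ = 2.622π²/1.093² ≈ 21.662
  n=2: λ₂ = 10.488π²/1.093² ≈ 86.647 (4× faster decay)
  n=3: λ₃ = 23.598π²/1.093² ≈ 194.955 (9× faster decay)
As t → ∞, higher modes decay exponentially faster. The n=1 mode dominates: θ ~ c₁ sin(πx/1.093) e^{-λ₁t}.
Decay rate: λ₁ = 2.622π²/1.093² ≈ 21.662.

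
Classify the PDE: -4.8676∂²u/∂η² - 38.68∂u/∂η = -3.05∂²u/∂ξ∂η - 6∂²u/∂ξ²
Rewriting in standard form: 6∂²u/∂ξ² + 3.05∂²u/∂ξ∂η - 4.8676∂²u/∂η² - 38.68∂u/∂η = 0. A = 6, B = 3.05, C = -4.8676. Discriminant B² - 4AC = 126.1249. Since 126.1249 > 0, hyperbolic.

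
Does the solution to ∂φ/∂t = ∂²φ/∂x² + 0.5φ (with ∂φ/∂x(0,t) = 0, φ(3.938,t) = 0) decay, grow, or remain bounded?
φ grows unboundedly. Reaction dominates diffusion (r=0.5 > κπ²/(4L²)≈0.16); solution grows exponentially.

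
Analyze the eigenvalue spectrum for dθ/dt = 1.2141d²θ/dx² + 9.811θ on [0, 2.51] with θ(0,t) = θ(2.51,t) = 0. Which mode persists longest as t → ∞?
Eigenvalues: λₙ = 1.2141n²π²/2.51² - 9.811.
First three modes:
  n=1: λ₁ = 1.2141π²/2.51² - 9.811 ≈ -7.909
  n=2: λ₂ = 4.8564π²/2.51² - 9.811 ≈ -2.203
  n=3: λ₃ = 10.9269π²/2.51² - 9.811 ≈ 7.307
Since 1.2141π²/2.51² ≈ 1.902 < 9.811, λ₁ < 0.
The n=1 mode grows fastest (−λₙ is largest for n=1) → dominates.
Asymptotic: θ ~ c₁ sin(πx/2.51) e^{7.909t} (exponential growth at rate −λ₁ ≈ 7.909).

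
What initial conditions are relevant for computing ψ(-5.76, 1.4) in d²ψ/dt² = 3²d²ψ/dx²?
Domain of dependence: [-9.96, -1.56]. Signals travel at speed 3, so data within |x - -5.76| ≤ 3·1.4 = 4.2 can reach the point.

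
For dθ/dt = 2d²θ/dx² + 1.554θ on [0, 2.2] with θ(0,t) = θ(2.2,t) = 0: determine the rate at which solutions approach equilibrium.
Eigenvalues: λₙ = 2n²π²/2.2² - 1.554.
First three modes:
  n=1: λ₁ = 2π²/2.2² - 1.554 ≈ 2.524
  n=2: λ₂ = 8π²/2.2² - 1.554 ≈ 14.759
  n=3: λ₃ = 18π²/2.2² - 1.554 ≈ 35.151
Since 2π²/2.2² ≈ 4.078 > 1.554, all λₙ > 0.
The n=1 mode decays slowest → dominates as t → ∞.
Asymptotic: θ ~ c₁ sin(πx/2.2) e^{-λ₁t} with decay rate λ₁ ≈ 2.524.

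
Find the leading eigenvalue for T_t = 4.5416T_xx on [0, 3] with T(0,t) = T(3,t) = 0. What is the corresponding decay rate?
Eigenvalues: λₙ = 4.5416n²π²/3².
First three modes:
  n=1: λ₁ = 4.5416π²/3² ≈ 4.98
  n=2: λ₂ = 18.1664π²/3² ≈ 19.922 (4× faster decay)
  n=3: λ₃ = 40.8744π²/3² ≈ 44.824 (9× faster decay)
As t → ∞, higher modes decay exponentially faster. The n=1 mode dominates: T ~ c₁ sin(πx/3) e^{-λ₁t}.
Decay rate: λ₁ = 4.5416π²/3² ≈ 4.98.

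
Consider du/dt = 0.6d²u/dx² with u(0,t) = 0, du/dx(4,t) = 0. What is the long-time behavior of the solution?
As t → ∞, u → 0. Heat escapes through the Dirichlet boundary.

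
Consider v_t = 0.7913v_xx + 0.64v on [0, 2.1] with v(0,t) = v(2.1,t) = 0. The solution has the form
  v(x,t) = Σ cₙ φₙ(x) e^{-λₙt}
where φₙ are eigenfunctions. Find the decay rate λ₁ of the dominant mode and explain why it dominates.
Eigenvalues: λₙ = 0.7913n²π²/2.1² - 0.64.
First three modes:
  n=1: λ₁ = 0.7913π²/2.1² - 0.64 ≈ 1.131
  n=2: λ₂ = 3.1652π²/2.1² - 0.64 ≈ 6.444
  n=3: λ₃ = 7.1217π²/2.1² - 0.64 ≈ 15.298
Since 0.7913π²/2.1² ≈ 1.771 > 0.64, all λₙ > 0.
The n=1 mode decays slowest → dominates as t → ∞.
Asymptotic: v ~ c₁ sin(πx/2.1) e^{-λ₁t} with decay rate λ₁ ≈ 1.131.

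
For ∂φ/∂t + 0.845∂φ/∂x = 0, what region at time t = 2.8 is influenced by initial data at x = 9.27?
At x = 11.636. The characteristic carries data from (9.27, 0) to (11.636, 2.8).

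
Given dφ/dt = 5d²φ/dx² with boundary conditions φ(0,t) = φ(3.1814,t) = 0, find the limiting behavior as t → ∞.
φ → 0. Heat diffuses out through both boundaries.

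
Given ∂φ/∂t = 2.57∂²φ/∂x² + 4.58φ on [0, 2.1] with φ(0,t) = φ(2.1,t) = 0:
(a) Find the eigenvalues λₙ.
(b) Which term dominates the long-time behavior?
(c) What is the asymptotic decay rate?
Eigenvalues: λₙ = 2.57n²π²/2.1² - 4.58.
First three modes:
  n=1: λ₁ = 2.57π²/2.1² - 4.58 ≈ 1.172
  n=2: λ₂ = 10.28π²/2.1² - 4.58 ≈ 18.427
  n=3: λ₃ = 23.13π²/2.1² - 4.58 ≈ 47.185
Since 2.57π²/2.1² ≈ 5.752 > 4.58, all λₙ > 0.
The n=1 mode decays slowest → dominates as t → ∞.
Asymptotic: φ ~ c₁ sin(πx/2.1) e^{-λ₁t} with decay rate λ₁ ≈ 1.172.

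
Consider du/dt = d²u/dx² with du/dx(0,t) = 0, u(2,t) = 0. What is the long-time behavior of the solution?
As t → ∞, u → 0. Heat escapes through the Dirichlet boundary.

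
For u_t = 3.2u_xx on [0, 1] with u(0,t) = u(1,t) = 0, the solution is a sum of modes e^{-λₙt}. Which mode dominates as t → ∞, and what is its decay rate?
Eigenvalues: λₙ = 3.2n²π².
First three modes:
  n=1: λ₁ = 3.2π² ≈ 31.583
  n=2: λ₂ = 12.8π² ≈ 126.331 (4× faster decay)
  n=3: λ₃ = 28.8π² ≈ 284.245 (9× faster decay)
As t → ∞, higher modes decay exponentially faster. The n=1 mode dominates: u ~ c₁ sin(πx) e^{-λ₁t}.
Decay rate: λ₁ = 3.2π² ≈ 31.583.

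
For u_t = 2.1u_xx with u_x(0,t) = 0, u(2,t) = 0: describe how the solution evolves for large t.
u → 0. Heat escapes through the Dirichlet boundary.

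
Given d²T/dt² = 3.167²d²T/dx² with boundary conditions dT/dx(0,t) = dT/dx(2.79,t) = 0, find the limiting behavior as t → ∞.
T oscillates about a mean that drifts linearly in t (generically unbounded; no decay). There is no damping, so the nonconstant modes persist as standing waves (energy conserved, no decay). But with Neumann conditions at both ends the constant mode has eigenvalue 0: the spatial mean M(t) of T satisfies M'' = 0, so M(t) = M(0) + M'(0)·t. Unless the initial velocity has zero mean (∫T_t(x,0)dx = 0), the solution grows linearly in t (unbounded, though not exponentially); if it does have zero mean, the solution stays bounded and simply oscillates.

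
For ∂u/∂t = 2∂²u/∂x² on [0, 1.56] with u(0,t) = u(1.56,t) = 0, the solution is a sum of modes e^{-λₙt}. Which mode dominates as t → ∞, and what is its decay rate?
Eigenvalues: λₙ = 2n²π²/1.56².
First three modes:
  n=1: λ₁ = 2π²/1.56² ≈ 8.111
  n=2: λ₂ = 8π²/1.56² ≈ 32.444 (4× faster decay)
  n=3: λ₃ = 18π²/1.56² ≈ 73 (9× faster decay)
As t → ∞, higher modes decay exponentially faster. The n=1 mode dominates: u ~ c₁ sin(πx/1.56) e^{-λ₁t}.
Decay rate: λ₁ = 2π²/1.56² ≈ 8.111.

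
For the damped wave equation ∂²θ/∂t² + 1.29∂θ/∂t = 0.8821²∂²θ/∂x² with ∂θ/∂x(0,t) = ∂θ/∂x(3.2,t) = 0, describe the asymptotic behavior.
θ → constant (steady state). Damping (γ=1.29) dissipates the nonconstant modes; with Neumann BCs the spatial average obeys M''+γM'=0 and tends to a finite limit.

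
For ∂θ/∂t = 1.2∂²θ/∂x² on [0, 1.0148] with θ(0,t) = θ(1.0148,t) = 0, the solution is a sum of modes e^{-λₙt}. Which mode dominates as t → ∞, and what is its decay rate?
Eigenvalues: λₙ = 1.2n²π²/1.0148².
First three modes:
  n=1: λ₁ = 1.2π²/1.0148² ≈ 11.501
  n=2: λ₂ = 4.8π²/1.0148² ≈ 46.002 (4× faster decay)
  n=3: λ₃ = 10.8π²/1.0148² ≈ 103.505 (9× faster decay)
As t → ∞, higher modes decay exponentially faster. The n=1 mode dominates: θ ~ c₁ sin(πx/1.0148) e^{-λ₁t}.
Decay rate: λ₁ = 1.2π²/1.0148² ≈ 11.501.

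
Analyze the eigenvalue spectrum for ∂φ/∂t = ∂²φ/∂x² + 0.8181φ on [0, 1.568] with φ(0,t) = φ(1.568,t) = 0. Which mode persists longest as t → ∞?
Eigenvalues: λₙ = n²π²/1.568² - 0.8181.
First three modes:
  n=1: λ₁ = π²/1.568² - 0.8181 ≈ 3.196
  n=2: λ₂ = 4π²/1.568² - 0.8181 ≈ 15.239
  n=3: λ₃ = 9π²/1.568² - 0.8181 ≈ 35.31
Since π²/1.568² ≈ 4.014 > 0.8181, all λₙ > 0.
The n=1 mode decays slowest → dominates as t → ∞.
Asymptotic: φ ~ c₁ sin(πx/1.568) e^{-λ₁t} with decay rate λ₁ ≈ 3.196.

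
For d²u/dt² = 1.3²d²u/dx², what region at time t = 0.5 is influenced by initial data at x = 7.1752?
Domain of influence: [6.5252, 7.8252]. Data at x = 7.1752 spreads outward at speed 1.3.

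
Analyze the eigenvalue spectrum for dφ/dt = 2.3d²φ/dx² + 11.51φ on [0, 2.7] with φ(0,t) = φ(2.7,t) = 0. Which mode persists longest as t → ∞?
Eigenvalues: λₙ = 2.3n²π²/2.7² - 11.51.
First three modes:
  n=1: λ₁ = 2.3π²/2.7² - 11.51 ≈ -8.396
  n=2: λ₂ = 9.2π²/2.7² - 11.51 ≈ 0.945
  n=3: λ₃ = 20.7π²/2.7² - 11.51 ≈ 16.515
Since 2.3π²/2.7² ≈ 3.114 < 11.51, λ₁ < 0.
The n=1 mode grows fastest (−λₙ is largest for n=1) → dominates.
Asymptotic: φ ~ c₁ sin(πx/2.7) e^{8.396t} (exponential growth at rate −λ₁ ≈ 8.396).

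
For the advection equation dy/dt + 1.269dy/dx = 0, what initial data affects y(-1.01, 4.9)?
A single point: x = -7.2281. The characteristic through (-1.01, 4.9) is x - 1.269t = const, so x = -1.01 - 1.269·4.9 = -7.2281.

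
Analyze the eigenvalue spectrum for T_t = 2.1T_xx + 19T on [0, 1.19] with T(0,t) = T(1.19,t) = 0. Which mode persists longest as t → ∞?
Eigenvalues: λₙ = 2.1n²π²/1.19² - 19.
First three modes:
  n=1: λ₁ = 2.1π²/1.19² - 19 ≈ -4.364
  n=2: λ₂ = 8.4π²/1.19² - 19 ≈ 39.544
  n=3: λ₃ = 18.9π²/1.19² - 19 ≈ 112.725
Since 2.1π²/1.19² ≈ 14.636 < 19, λ₁ < 0.
The n=1 mode grows fastest (−λₙ is largest for n=1) → dominates.
Asymptotic: T ~ c₁ sin(πx/1.19) e^{4.364t} (exponential growth at rate −λ₁ ≈ 4.364).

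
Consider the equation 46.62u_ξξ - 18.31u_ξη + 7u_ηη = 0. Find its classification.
Elliptic. (A = 46.62, B = -18.31, C = 7 gives B² - 4AC = -970.1039.)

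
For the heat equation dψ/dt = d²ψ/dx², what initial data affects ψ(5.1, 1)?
The entire real line. The heat equation has infinite propagation speed: any initial disturbance instantly affects all points (though exponentially small far away).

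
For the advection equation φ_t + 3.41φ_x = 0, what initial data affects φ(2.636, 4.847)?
A single point: x = -13.89227. The characteristic through (2.636, 4.847) is x - 3.41t = const, so x = 2.636 - 3.41·4.847 = -13.89227.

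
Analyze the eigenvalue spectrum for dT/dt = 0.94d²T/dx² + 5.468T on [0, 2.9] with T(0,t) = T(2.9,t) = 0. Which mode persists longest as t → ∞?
Eigenvalues: λₙ = 0.94n²π²/2.9² - 5.468.
First three modes:
  n=1: λ₁ = 0.94π²/2.9² - 5.468 ≈ -4.365
  n=2: λ₂ = 3.76π²/2.9² - 5.468 ≈ -1.055
  n=3: λ₃ = 8.46π²/2.9² - 5.468 ≈ 4.46
Since 0.94π²/2.9² ≈ 1.103 < 5.468, λ₁ < 0.
The n=1 mode grows fastest (−λₙ is largest for n=1) → dominates.
Asymptotic: T ~ c₁ sin(πx/2.9) e^{4.365t} (exponential growth at rate −λ₁ ≈ 4.365).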